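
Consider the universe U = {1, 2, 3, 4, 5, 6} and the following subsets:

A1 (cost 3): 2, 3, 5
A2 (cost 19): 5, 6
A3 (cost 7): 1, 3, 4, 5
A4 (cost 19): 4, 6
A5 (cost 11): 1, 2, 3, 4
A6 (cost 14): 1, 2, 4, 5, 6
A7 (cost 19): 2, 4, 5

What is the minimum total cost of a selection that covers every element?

A1, A6 cover every element at cost 3 + 14 = 17.
Any cover uses at least 2 sets; among all covering selections none totals below 17.
Greedy by coverage-per-cost would pick A1, A3, A6 for 24 — worse than the optimum 17.

17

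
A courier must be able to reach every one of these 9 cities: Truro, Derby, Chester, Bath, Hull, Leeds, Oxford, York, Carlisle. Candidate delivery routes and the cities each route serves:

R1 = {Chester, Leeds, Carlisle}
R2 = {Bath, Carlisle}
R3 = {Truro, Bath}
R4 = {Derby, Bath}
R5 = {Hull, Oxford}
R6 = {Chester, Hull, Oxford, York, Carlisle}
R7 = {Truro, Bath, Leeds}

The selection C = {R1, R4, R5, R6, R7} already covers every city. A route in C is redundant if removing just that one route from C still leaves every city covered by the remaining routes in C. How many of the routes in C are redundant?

Drop R1: the rest still cover every city — redundant.
Drop R4: Derby uncovered — not redundant.
Drop R5: the rest still cover every city — redundant.
Drop R6: York uncovered — not redundant.
Drop R7: Truro uncovered — not redundant.
2 redundant: R1, R5.

2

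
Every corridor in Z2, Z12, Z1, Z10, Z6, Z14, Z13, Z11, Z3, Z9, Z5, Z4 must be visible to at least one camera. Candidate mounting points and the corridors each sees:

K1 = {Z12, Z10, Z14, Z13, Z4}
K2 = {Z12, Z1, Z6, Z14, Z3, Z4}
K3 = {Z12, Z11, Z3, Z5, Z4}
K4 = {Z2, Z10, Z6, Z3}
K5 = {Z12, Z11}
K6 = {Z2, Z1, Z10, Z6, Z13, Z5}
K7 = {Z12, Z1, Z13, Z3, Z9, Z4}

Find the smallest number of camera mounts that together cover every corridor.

4

K1, K3, K4, K7 together cover {Z2, Z12, Z1, Z10, Z6, Z14, Z13, Z11, Z3, Z9, Z5, Z4} — every corridor.
No 3 of the 7 camera mounts cover everything (all 35 triples fall short), so 4 is minimum.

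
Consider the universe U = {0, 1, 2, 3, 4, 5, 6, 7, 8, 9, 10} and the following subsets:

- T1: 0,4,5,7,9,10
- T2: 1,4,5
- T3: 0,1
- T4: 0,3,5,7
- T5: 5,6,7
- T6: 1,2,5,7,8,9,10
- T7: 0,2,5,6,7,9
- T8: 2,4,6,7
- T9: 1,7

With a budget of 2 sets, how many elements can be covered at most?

Choosing T1, T6 covers {0, 1, 2, 4, 5, 7, 8, 9, 10} — 9 elements.
No choice of 2 sets does better; here 3, 6 are left uncovered.

9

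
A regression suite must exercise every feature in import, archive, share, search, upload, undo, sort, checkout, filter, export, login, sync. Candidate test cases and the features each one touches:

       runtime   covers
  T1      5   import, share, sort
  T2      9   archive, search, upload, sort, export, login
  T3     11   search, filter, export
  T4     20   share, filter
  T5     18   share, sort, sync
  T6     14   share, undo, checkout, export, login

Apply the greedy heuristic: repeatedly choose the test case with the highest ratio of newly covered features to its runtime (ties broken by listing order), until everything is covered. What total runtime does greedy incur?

Pick 1: T2 adds 6 new (archive, search, upload, sort, export, login) at runtime 9 (ratio 6/9).
Pick 2: T1 adds 2 new (import, share) at runtime 5 (ratio 2/5).
Pick 3: T6 adds 2 new (undo, checkout) at runtime 14 (ratio 2/14).
Pick 4: T3 adds 1 new (filter) at runtime 11 (ratio 1/11).
Pick 5: T5 adds 1 new (sync) at runtime 18 (ratio 1/18).
Greedy total runtime: 9 + 5 + 14 + 11 + 18 = 57.

57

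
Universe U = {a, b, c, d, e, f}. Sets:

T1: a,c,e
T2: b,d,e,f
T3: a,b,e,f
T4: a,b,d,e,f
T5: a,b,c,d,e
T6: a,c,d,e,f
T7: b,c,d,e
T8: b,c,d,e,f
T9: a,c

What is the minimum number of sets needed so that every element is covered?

T1, T2 together cover {a, b, c, d, e, f} — every element.
No single set contains all 6 elements, so 2 is optimal.

2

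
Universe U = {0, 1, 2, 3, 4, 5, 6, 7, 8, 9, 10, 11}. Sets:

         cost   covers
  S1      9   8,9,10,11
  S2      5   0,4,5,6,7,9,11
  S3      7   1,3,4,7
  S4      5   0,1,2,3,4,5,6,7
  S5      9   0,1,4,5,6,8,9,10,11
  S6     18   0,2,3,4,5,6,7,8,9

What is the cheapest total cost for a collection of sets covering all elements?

14

S1, S4 cover every element at cost 9 + 5 = 14.
Any cover uses at least 2 sets; among all covering selections none totals below 14.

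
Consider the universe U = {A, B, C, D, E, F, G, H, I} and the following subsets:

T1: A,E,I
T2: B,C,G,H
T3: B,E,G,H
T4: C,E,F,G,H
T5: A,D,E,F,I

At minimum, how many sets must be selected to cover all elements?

2

T2, T5 together cover {A, B, C, D, E, F, G, H, I} — every element.
No single set contains all 9 elements, so 2 is optimal.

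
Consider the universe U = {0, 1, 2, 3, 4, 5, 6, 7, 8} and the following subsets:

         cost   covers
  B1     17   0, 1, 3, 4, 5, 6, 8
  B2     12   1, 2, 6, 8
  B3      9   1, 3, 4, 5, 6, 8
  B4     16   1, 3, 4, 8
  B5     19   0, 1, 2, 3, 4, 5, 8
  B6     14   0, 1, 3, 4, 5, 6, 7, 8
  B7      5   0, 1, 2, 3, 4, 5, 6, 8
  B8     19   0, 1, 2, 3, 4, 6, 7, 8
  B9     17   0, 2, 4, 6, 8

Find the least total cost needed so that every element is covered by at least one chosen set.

B6, B7 cover every element at cost 14 + 5 = 19.
Any cover uses at least 2 sets; among all covering selections none totals below 19.

19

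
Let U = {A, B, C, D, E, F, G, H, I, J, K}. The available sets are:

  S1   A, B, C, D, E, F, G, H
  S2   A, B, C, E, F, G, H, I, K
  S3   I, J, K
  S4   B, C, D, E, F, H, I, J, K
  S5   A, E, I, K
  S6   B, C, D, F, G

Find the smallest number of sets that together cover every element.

2

S1, S3 together cover {A, B, C, D, E, F, G, H, I, J, K} — every element.
No single set contains all 11 elements, so 2 is optimal.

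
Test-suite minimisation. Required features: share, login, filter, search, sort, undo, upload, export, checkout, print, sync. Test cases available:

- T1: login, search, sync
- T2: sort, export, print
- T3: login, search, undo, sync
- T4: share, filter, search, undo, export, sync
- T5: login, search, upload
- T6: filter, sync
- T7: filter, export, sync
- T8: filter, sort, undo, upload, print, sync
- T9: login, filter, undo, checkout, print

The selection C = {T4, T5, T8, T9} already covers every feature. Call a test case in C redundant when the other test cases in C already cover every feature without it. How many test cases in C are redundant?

1

Drop T4: share, export uncovered — not redundant.
Drop T5: the rest still cover every feature — redundant.
Drop T8: sort uncovered — not redundant.
Drop T9: checkout uncovered — not redundant.
1 redundant: T5.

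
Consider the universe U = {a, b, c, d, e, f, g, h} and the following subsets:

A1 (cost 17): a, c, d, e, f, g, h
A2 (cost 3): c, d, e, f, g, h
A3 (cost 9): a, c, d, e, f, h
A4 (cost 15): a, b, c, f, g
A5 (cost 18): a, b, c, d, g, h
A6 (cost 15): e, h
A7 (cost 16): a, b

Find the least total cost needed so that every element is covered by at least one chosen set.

18

A2, A4 cover every element at cost 3 + 15 = 18.
Any cover uses at least 2 sets; among all covering selections none totals below 18.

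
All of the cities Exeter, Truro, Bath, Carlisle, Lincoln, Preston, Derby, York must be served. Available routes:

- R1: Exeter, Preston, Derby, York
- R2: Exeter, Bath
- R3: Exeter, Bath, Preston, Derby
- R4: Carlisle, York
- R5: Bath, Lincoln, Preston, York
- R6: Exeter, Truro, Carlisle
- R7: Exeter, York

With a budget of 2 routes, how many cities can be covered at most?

7

Choosing R5, R6 covers {Exeter, Truro, Bath, Carlisle, Lincoln, Preston, York} — 7 cities.
No choice of 2 routes does better; here Derby is left uncovered.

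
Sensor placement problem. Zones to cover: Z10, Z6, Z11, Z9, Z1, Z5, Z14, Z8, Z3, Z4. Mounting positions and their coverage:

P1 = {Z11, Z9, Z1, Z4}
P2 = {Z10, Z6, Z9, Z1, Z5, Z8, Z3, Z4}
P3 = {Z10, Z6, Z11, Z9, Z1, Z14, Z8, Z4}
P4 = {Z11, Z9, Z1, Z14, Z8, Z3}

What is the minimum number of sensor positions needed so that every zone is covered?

2

P2, P3 together cover {Z10, Z6, Z11, Z9, Z1, Z5, Z14, Z8, Z3, Z4} — every zone.
No single sensor position contains all 10 zones, so 2 is optimal.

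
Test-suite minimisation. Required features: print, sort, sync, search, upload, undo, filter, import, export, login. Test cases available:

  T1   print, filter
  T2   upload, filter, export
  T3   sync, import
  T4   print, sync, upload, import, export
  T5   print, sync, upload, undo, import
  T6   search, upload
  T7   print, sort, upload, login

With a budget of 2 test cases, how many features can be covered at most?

7

Choosing T2, T5 covers {print, sync, upload, undo, filter, import, export} — 7 features.
No choice of 2 test cases does better; here sort, search, login are left uncovered.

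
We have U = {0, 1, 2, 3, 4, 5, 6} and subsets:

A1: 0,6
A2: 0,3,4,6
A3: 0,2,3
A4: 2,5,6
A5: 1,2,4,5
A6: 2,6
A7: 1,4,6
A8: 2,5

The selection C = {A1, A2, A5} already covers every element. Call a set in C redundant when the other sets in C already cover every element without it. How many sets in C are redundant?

1

Drop A1: the rest still cover every element — redundant.
Drop A2: 3 uncovered — not redundant.
Drop A5: 1, 2, 5 uncovered — not redundant.
1 redundant: A1.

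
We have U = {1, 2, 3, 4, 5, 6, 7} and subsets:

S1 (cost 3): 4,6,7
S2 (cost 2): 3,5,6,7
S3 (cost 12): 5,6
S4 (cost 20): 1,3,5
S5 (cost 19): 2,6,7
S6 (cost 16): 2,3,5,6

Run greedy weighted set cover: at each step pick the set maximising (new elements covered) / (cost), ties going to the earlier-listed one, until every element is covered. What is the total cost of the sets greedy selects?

41

Pick 1: S2 adds 4 new (3, 5, 6, 7) at cost 2 (ratio 4/2).
Pick 2: S1 adds 1 new (4) at cost 3 (ratio 1/3).
Pick 3: S6 adds 1 new (2) at cost 16 (ratio 1/16).
Pick 4: S4 adds 1 new (1) at cost 20 (ratio 1/20).
Greedy total cost: 2 + 3 + 16 + 20 = 41. (The true optimum is 39, so greedy overshoots here.)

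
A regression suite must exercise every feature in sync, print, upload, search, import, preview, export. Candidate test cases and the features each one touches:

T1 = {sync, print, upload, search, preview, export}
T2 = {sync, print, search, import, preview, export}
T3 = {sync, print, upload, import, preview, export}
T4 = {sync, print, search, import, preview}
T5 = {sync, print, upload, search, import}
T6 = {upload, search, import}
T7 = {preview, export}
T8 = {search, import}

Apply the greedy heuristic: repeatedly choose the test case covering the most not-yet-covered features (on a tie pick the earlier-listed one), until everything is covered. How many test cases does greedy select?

2

Pick 1: T1 covers 6 new features (sync, print, upload, search, preview, export).
Pick 2: T2 covers 1 new features (import).
Greedy uses 2 test cases.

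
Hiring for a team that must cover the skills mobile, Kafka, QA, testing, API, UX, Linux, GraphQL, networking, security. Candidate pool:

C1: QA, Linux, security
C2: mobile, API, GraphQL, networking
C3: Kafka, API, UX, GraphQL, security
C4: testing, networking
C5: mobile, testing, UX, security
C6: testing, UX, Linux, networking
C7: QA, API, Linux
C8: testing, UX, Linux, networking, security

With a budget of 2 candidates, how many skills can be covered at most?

Choosing C2, C8 covers {mobile, testing, API, UX, Linux, GraphQL, networking, security} — 8 skills.
No choice of 2 candidates does better; here Kafka, QA are left uncovered.

8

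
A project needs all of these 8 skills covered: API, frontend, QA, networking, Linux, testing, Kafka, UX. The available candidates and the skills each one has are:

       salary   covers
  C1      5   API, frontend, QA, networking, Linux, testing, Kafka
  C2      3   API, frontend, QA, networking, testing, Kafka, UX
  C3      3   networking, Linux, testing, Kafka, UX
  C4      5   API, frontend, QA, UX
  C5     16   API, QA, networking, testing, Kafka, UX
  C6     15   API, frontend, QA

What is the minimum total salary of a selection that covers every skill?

C2, C3 cover every skill at salary 3 + 3 = 6.
Any cover uses at least 2 candidates; among all covering selections none totals below 6.

6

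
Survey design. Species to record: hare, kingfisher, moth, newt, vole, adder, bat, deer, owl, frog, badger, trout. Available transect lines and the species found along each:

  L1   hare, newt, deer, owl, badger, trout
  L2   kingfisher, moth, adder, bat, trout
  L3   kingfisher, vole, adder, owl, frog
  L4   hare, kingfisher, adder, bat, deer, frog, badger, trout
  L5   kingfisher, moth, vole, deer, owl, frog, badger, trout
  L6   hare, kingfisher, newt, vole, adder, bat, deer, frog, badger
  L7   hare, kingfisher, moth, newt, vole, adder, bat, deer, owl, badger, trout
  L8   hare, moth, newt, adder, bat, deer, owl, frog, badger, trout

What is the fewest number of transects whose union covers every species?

2

L3, L7 together cover {hare, kingfisher, moth, newt, vole, adder, bat, deer, owl, frog, badger, trout} — every species.
No single transect contains all 12 species, so 2 is optimal.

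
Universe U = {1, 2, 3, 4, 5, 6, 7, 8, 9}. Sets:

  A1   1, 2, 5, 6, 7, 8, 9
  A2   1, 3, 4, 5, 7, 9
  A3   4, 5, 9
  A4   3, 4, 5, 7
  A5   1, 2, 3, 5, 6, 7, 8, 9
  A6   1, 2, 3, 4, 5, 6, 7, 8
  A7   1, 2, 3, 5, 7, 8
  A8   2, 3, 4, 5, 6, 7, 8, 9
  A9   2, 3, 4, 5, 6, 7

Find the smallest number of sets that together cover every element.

A1, A2 together cover {1, 2, 3, 4, 5, 6, 7, 8, 9} — every element.
No single set contains all 9 elements, so 2 is optimal.

2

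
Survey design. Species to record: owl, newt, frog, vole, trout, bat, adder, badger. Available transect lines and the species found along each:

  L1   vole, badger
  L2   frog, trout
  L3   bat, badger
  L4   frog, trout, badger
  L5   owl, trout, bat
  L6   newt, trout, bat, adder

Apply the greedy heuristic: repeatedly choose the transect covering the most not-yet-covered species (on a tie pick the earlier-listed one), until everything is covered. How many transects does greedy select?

4

Pick 1: L6 covers 4 new species (newt, trout, bat, adder).
Pick 2: L1 covers 2 new species (vole, badger).
Pick 3: L2 covers 1 new species (frog).
Pick 4: L5 covers 1 new species (owl).
Greedy uses 4 transects.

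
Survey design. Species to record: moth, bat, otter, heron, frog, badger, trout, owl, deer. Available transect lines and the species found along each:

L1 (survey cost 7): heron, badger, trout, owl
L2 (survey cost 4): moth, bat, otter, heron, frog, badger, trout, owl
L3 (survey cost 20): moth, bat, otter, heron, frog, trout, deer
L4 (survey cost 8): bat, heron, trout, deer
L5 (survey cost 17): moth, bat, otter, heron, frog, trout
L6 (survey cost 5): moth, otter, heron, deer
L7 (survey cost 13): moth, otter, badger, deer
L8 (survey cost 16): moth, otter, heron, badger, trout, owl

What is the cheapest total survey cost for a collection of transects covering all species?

9

L2, L6 cover every species at survey cost 4 + 5 = 9.
Any cover uses at least 2 transects; among all covering selections none totals below 9.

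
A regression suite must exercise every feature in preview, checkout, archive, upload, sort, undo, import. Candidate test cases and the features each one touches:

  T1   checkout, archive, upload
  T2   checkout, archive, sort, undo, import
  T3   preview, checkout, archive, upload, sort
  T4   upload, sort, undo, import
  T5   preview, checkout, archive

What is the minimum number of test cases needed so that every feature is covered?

T2, T3 together cover {preview, checkout, archive, upload, sort, undo, import} — every feature.
No single test case contains all 7 features, so 2 is optimal.

2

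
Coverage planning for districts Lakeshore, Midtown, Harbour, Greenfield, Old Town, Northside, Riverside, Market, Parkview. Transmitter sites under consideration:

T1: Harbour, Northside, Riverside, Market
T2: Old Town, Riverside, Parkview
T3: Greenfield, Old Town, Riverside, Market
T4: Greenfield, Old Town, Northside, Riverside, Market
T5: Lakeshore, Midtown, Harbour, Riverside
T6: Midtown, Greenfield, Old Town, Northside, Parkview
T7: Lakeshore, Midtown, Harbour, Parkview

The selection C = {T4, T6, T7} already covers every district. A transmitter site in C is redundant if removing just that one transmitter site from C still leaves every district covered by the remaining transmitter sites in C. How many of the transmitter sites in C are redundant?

Drop T4: Riverside, Market uncovered — not redundant.
Drop T6: the rest still cover every district — redundant.
Drop T7: Lakeshore, Harbour uncovered — not redundant.
1 redundant: T6.

1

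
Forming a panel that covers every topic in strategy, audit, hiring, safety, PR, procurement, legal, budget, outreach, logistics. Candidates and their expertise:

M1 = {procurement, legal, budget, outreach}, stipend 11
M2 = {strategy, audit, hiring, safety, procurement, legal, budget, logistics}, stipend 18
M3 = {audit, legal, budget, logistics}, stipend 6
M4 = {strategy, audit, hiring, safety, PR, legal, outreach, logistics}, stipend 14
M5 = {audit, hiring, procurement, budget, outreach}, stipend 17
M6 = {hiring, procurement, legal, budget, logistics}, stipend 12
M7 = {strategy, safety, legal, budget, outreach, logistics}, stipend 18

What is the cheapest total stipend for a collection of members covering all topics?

25

M1, M4 cover every topic at stipend 11 + 14 = 25.
Any cover uses at least 2 members; among all covering selections none totals below 25.
Greedy by coverage-per-stipend would pick M3, M4, M1 for 31 — worse than the optimum 25.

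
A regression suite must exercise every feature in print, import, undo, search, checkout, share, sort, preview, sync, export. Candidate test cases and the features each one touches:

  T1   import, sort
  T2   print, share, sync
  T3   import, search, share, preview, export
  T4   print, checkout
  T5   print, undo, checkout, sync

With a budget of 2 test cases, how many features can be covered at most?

9

Choosing T3, T5 covers {print, import, undo, search, checkout, share, preview, sync, export} — 9 features.
No choice of 2 test cases does better; here sort is left uncovered.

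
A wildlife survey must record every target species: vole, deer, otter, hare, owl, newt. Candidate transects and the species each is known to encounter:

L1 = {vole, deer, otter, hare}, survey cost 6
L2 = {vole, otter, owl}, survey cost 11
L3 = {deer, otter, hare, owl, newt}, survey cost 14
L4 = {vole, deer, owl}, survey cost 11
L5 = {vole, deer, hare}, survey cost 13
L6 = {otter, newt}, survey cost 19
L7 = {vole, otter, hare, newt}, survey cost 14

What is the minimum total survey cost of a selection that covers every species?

L1, L3 cover every species at survey cost 6 + 14 = 20.
Any cover uses at least 2 transects; among all covering selections none totals below 20.

20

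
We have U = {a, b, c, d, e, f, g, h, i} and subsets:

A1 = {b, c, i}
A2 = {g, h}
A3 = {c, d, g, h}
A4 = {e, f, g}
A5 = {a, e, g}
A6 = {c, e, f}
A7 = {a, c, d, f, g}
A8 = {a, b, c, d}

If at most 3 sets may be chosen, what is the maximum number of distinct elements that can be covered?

8

Choosing A1, A2, A7 covers {a, b, c, d, f, g, h, i} — 8 elements.
No choice of 3 sets does better; here e is left uncovered.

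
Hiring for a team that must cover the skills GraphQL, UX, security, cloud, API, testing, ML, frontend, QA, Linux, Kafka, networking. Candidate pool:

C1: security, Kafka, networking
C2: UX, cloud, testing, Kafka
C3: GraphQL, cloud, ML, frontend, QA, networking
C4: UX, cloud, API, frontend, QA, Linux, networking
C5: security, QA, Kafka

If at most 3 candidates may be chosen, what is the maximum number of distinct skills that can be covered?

11

Choosing C1, C3, C4 covers {GraphQL, UX, security, cloud, API, ML, frontend, QA, Linux, Kafka, networking} — 11 skills.
No choice of 3 candidates does better; here testing is left uncovered.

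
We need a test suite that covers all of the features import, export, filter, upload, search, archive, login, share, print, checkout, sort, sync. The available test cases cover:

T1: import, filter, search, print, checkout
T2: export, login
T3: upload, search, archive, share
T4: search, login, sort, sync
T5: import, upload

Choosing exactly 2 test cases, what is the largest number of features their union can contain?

8

Choosing T1, T3 covers {import, filter, upload, search, archive, share, print, checkout} — 8 features.
No choice of 2 test cases does better; here export, login, sort, sync are left uncovered.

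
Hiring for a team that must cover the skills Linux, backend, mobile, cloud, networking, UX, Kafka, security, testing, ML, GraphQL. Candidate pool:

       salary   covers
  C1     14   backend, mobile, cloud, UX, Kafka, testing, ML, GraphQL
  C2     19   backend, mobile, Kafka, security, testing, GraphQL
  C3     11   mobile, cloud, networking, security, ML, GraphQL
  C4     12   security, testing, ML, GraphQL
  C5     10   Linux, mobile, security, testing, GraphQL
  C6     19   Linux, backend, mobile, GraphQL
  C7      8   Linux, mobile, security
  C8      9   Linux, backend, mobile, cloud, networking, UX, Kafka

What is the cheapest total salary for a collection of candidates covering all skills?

C4, C8 cover every skill at salary 12 + 9 = 21.
Any cover uses at least 2 candidates; among all covering selections none totals below 21.

21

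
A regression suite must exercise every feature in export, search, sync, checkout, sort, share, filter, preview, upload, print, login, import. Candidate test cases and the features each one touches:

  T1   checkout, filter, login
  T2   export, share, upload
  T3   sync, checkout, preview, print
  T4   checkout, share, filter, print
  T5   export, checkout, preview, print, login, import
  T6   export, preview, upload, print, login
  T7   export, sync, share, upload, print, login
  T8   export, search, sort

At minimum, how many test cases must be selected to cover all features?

T1, T5, T7, T8 together cover {export, search, sync, checkout, sort, share, filter, preview, upload, print, login, import} — every feature.
No 3 of the 8 test cases cover everything (all 56 triples fall short), so 4 is minimum.

4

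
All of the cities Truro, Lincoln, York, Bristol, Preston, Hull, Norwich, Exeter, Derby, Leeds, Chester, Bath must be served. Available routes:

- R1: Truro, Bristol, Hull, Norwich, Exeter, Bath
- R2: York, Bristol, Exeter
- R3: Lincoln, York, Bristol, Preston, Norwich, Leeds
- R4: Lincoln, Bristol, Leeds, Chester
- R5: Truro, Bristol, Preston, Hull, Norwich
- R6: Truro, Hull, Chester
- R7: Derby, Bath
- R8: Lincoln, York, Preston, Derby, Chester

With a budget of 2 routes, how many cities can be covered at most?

11

Choosing R1, R8 covers {Truro, Lincoln, York, Bristol, Preston, Hull, Norwich, Exeter, Derby, Chester, Bath} — 11 cities.
No choice of 2 routes does better; here Leeds is left uncovered.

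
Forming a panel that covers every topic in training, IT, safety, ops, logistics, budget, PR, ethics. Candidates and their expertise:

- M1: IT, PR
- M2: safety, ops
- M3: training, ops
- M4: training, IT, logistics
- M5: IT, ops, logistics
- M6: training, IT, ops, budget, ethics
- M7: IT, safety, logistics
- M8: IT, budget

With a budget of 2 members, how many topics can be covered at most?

Choosing M6, M7 covers {training, IT, safety, ops, logistics, budget, ethics} — 7 topics.
No choice of 2 members does better; here PR is left uncovered.

7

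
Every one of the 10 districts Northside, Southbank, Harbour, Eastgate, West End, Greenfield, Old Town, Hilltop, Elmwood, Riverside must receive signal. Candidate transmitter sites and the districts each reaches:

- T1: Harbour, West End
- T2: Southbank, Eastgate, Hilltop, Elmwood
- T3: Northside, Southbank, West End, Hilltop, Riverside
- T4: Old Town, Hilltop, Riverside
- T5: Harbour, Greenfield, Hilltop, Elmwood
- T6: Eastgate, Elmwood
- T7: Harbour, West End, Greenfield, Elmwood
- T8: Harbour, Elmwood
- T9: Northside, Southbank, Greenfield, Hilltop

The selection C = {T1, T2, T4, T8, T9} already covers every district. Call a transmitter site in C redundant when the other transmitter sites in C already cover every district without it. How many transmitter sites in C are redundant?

Drop T1: West End uncovered — not redundant.
Drop T2: Eastgate uncovered — not redundant.
Drop T4: Old Town, Riverside uncovered — not redundant.
Drop T8: the rest still cover every district — redundant.
Drop T9: Northside, Greenfield uncovered — not redundant.
1 redundant: T8.

1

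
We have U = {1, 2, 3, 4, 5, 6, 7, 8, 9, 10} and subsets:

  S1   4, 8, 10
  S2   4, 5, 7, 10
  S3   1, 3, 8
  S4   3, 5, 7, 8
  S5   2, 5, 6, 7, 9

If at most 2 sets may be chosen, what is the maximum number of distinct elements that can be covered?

Choosing S1, S5 covers {2, 4, 5, 6, 7, 8, 9, 10} — 8 elements.
No choice of 2 sets does better; here 1, 3 are left uncovered.

8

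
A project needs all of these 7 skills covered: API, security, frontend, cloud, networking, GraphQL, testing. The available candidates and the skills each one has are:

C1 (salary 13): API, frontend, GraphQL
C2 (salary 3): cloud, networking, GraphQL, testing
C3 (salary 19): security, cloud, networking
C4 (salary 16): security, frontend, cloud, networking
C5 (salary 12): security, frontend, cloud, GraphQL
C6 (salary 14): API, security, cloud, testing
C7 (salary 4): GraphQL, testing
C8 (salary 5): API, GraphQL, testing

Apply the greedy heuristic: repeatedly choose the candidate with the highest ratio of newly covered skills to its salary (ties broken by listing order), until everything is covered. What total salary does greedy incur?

Pick 1: C2 adds 4 new (cloud, networking, GraphQL, testing) at salary 3 (ratio 4/3).
Pick 2: C8 adds 1 new (API) at salary 5 (ratio 1/5).
Pick 3: C5 adds 2 new (security, frontend) at salary 12 (ratio 2/12).
Greedy total salary: 3 + 5 + 12 = 20.

20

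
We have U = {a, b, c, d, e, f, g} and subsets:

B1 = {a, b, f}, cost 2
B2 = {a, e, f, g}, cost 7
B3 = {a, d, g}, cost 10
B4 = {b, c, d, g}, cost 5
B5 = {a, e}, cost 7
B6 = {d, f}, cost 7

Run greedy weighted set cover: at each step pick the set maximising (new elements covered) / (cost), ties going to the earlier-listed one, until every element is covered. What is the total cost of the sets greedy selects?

14

Pick 1: B1 adds 3 new (a, b, f) at cost 2 (ratio 3/2).
Pick 2: B4 adds 3 new (c, d, g) at cost 5 (ratio 3/5).
Pick 3: B2 adds 1 new (e) at cost 7 (ratio 1/7).
Greedy total cost: 2 + 5 + 7 = 14. (The true optimum is 12, so greedy overshoots here.)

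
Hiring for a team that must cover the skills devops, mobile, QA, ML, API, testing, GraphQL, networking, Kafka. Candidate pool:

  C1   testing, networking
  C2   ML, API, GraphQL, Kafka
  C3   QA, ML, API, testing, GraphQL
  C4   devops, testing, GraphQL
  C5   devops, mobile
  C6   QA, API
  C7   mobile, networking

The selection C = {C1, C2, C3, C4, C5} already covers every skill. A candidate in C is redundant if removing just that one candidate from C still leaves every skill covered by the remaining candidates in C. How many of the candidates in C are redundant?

1

Drop C1: networking uncovered — not redundant.
Drop C2: Kafka uncovered — not redundant.
Drop C3: QA uncovered — not redundant.
Drop C4: the rest still cover every skill — redundant.
Drop C5: mobile uncovered — not redundant.
1 redundant: C4.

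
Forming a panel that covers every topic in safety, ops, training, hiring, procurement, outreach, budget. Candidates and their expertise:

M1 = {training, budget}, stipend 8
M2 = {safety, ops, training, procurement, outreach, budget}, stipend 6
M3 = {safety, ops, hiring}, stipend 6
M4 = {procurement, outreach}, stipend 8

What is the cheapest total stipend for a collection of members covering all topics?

M2, M3 cover every topic at stipend 6 + 6 = 12.
Any cover uses at least 2 members; among all covering selections none totals below 12.

12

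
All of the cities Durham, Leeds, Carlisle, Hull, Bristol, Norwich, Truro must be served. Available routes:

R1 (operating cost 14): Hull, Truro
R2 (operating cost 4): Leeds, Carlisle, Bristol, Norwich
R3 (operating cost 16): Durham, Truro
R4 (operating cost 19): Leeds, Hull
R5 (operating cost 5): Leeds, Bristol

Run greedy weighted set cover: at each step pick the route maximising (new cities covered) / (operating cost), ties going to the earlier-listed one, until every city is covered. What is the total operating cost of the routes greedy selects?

Pick 1: R2 adds 4 new (Leeds, Carlisle, Bristol, Norwich) at operating cost 4 (ratio 4/4).
Pick 2: R1 adds 2 new (Hull, Truro) at operating cost 14 (ratio 2/14).
Pick 3: R3 adds 1 new (Durham) at operating cost 16 (ratio 1/16).
Greedy total operating cost: 4 + 14 + 16 = 34.

34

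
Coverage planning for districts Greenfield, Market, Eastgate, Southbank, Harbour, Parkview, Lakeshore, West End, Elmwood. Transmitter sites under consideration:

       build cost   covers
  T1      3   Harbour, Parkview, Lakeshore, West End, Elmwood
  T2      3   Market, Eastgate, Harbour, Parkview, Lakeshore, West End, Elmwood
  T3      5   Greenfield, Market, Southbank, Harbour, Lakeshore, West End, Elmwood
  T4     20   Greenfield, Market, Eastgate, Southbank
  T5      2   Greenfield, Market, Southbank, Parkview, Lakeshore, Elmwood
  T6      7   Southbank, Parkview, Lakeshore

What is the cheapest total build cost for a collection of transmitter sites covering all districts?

T2, T5 cover every district at build cost 3 + 2 = 5.
Any cover uses at least 2 transmitter sites; among all covering selections none totals below 5.

5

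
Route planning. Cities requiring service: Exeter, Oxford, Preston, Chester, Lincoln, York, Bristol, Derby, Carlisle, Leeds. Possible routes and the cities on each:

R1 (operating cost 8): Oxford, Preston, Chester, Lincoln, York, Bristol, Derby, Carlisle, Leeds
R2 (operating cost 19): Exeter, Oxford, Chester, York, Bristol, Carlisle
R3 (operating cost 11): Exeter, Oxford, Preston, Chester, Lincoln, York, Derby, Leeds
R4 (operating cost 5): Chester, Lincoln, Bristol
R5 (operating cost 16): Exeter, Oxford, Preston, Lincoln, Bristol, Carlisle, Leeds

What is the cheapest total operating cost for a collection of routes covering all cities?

19

R1, R3 cover every city at operating cost 8 + 11 = 19.
Any cover uses at least 2 routes; among all covering selections none totals below 19.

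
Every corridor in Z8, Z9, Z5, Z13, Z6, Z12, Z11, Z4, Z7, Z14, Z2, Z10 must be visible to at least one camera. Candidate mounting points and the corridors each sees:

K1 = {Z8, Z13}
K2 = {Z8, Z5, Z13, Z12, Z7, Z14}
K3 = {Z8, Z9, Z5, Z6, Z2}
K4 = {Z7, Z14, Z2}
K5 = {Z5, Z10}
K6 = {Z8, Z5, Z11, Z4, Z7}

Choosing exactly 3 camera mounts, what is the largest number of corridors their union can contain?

11

Choosing K2, K3, K6 covers {Z8, Z9, Z5, Z13, Z6, Z12, Z11, Z4, Z7, Z14, Z2} — 11 corridors.
No choice of 3 camera mounts does better; here Z10 is left uncovered.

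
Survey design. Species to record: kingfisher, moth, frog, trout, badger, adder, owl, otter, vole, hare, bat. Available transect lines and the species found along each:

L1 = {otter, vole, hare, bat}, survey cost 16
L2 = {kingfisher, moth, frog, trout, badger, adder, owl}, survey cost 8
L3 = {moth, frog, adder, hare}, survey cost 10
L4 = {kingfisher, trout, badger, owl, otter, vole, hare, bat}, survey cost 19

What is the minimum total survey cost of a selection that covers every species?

24

L1, L2 cover every species at survey cost 16 + 8 = 24.
Any cover uses at least 2 transects; among all covering selections none totals below 24.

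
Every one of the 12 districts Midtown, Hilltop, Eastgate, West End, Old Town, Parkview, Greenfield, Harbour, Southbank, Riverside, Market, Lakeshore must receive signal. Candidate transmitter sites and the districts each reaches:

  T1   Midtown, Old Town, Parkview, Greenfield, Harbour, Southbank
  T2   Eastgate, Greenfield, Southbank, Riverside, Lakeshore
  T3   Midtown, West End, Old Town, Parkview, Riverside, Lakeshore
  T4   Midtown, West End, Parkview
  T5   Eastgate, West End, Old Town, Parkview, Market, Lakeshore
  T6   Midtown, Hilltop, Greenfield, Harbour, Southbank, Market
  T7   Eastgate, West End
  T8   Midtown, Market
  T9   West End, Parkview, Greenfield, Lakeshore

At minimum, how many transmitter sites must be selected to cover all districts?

T2, T3, T6 together cover {Midtown, Hilltop, Eastgate, West End, Old Town, Parkview, Greenfield, Harbour, Southbank, Riverside, Market, Lakeshore} — every district.
No 2 of the 9 transmitter sites cover everything (all 36 pairs fall short), so 3 is minimum.
Greedy (largest uncovered first) would take T1, T5, T2, T6 — 4 transmitter sites — but 3 suffice.

3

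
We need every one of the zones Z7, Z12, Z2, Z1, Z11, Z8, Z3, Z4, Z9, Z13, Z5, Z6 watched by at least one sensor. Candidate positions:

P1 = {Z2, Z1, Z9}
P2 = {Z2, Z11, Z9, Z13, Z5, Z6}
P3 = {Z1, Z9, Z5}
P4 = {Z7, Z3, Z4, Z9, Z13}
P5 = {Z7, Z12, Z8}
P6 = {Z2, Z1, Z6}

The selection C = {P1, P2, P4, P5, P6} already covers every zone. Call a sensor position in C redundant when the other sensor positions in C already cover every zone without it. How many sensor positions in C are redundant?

2

Drop P1: the rest still cover every zone — redundant.
Drop P2: Z11, Z5 uncovered — not redundant.
Drop P4: Z3, Z4 uncovered — not redundant.
Drop P5: Z12, Z8 uncovered — not redundant.
Drop P6: the rest still cover every zone — redundant.
2 redundant: P1, P6.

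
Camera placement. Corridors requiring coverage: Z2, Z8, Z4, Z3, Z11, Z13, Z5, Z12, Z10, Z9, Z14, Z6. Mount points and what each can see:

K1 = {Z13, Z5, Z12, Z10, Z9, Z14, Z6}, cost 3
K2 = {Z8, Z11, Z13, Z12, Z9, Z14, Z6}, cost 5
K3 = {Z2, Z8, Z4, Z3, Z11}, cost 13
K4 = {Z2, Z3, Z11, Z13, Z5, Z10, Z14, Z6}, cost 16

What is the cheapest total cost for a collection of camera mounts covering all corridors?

16

K1, K3 cover every corridor at cost 3 + 13 = 16.
Any cover uses at least 2 camera mounts; among all covering selections none totals below 16.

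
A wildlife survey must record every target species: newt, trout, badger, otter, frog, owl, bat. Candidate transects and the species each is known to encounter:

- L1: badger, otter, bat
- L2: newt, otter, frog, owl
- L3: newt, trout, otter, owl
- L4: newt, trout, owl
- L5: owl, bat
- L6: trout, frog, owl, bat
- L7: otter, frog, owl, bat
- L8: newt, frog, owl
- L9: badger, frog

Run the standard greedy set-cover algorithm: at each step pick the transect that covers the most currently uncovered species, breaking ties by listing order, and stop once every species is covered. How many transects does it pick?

Pick 1: L2 covers 4 new species (newt, otter, frog, owl).
Pick 2: L1 covers 2 new species (badger, bat).
Pick 3: L3 covers 1 new species (trout).
Greedy uses 3 transects.

3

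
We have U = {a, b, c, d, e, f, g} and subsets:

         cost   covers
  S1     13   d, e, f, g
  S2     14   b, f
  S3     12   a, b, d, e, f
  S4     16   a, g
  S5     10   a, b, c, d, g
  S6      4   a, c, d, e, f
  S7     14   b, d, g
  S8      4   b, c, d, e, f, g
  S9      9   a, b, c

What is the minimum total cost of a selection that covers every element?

8

S6, S8 cover every element at cost 4 + 4 = 8.
Any cover uses at least 2 sets; among all covering selections none totals below 8.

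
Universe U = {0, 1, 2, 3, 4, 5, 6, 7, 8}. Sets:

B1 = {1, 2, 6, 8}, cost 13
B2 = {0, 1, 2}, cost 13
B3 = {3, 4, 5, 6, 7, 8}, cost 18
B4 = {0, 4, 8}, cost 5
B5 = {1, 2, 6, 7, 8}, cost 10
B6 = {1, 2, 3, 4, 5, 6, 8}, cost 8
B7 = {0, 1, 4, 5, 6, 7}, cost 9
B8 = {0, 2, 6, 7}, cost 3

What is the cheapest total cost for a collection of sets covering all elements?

11

B6, B8 cover every element at cost 8 + 3 = 11.
Any cover uses at least 2 sets; among all covering selections none totals below 11.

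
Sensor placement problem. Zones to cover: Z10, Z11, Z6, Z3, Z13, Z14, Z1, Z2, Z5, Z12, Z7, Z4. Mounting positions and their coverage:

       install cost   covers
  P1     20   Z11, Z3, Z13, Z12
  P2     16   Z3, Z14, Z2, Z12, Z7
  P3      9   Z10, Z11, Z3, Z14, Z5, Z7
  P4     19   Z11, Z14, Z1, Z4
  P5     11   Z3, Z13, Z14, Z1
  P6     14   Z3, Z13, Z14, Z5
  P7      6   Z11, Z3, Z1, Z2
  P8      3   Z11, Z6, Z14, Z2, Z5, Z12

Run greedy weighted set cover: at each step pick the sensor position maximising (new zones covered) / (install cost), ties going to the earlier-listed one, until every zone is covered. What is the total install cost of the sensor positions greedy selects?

42

Pick 1: P8 adds 6 new (Z11, Z6, Z14, Z2, Z5, Z12) at install cost 3 (ratio 6/3).
Pick 2: P3 adds 3 new (Z10, Z3, Z7) at install cost 9 (ratio 3/9).
Pick 3: P5 adds 2 new (Z13, Z1) at install cost 11 (ratio 2/11).
Pick 4: P4 adds 1 new (Z4) at install cost 19 (ratio 1/19).
Greedy total install cost: 3 + 9 + 11 + 19 = 42.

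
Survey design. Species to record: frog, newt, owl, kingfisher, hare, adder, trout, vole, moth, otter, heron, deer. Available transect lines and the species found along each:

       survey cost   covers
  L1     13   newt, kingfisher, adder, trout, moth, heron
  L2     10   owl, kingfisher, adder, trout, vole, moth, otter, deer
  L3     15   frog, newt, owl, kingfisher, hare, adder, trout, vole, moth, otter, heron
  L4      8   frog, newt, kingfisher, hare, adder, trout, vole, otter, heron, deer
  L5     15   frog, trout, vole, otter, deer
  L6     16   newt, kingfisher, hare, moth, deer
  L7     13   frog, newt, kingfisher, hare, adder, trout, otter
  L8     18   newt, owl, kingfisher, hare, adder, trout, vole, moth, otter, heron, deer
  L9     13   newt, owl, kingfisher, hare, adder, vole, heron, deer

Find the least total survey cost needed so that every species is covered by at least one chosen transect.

18

L2, L4 cover every species at survey cost 10 + 8 = 18.
Any cover uses at least 2 transects; among all covering selections none totals below 18.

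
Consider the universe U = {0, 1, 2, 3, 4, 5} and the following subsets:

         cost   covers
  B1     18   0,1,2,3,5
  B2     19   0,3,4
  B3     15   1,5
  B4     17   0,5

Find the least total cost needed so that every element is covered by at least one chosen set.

B1, B2 cover every element at cost 18 + 19 = 37.
Any cover uses at least 2 sets; among all covering selections none totals below 37.

37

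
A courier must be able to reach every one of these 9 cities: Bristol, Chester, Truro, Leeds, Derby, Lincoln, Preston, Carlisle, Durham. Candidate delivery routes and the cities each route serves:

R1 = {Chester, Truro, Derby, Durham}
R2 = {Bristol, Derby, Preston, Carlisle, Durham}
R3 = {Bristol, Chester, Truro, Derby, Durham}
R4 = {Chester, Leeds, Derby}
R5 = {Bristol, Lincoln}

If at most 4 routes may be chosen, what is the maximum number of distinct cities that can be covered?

Choosing R1, R2, R4, R5 covers {Bristol, Chester, Truro, Leeds, Derby, Lincoln, Preston, Carlisle, Durham} — 9 cities.
That is all 9 cities.

9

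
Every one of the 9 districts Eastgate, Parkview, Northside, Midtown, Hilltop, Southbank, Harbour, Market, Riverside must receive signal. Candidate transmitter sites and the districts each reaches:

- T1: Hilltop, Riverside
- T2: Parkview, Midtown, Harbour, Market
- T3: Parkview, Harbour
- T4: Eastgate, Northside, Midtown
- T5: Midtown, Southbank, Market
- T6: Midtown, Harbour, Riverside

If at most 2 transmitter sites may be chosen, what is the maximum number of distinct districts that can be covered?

6

Choosing T1, T2 covers {Parkview, Midtown, Hilltop, Harbour, Market, Riverside} — 6 districts.
No choice of 2 transmitter sites does better; here Eastgate, Northside, Southbank are left uncovered.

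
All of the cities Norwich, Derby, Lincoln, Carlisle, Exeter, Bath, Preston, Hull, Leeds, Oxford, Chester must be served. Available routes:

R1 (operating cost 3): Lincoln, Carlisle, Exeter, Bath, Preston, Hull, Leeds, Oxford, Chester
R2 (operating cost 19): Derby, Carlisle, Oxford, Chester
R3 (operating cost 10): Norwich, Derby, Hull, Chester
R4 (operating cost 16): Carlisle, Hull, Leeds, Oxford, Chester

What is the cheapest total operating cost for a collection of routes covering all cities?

13

R1, R3 cover every city at operating cost 3 + 10 = 13.
Any cover uses at least 2 routes; among all covering selections none totals below 13.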